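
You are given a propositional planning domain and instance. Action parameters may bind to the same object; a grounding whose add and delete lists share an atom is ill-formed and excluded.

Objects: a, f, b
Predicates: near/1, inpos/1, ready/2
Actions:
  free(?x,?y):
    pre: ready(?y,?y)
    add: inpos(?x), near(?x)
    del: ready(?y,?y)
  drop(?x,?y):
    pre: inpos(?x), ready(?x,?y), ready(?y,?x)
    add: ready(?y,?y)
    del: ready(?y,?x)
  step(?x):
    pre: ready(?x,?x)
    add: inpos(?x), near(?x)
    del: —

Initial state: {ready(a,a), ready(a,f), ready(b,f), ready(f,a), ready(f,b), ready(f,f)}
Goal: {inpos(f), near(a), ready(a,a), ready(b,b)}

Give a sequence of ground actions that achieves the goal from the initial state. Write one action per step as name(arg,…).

free(f,f); drop(f,b); step(a)

1. free(f,f)  →  {inpos(f), near(f), ready(a,a), ready(a,f), ready(b,f), ready(f,a), ready(f,b)}
2. drop(f,b)  →  {inpos(f), near(f), ready(a,a), ready(a,f), ready(b,b), ready(f,a), ready(f,b)}
3. step(a)  →  {inpos(a), inpos(f), near(a), near(f), ready(a,a), ready(a,f), ready(b,b), ready(f,a), ready(f,b)}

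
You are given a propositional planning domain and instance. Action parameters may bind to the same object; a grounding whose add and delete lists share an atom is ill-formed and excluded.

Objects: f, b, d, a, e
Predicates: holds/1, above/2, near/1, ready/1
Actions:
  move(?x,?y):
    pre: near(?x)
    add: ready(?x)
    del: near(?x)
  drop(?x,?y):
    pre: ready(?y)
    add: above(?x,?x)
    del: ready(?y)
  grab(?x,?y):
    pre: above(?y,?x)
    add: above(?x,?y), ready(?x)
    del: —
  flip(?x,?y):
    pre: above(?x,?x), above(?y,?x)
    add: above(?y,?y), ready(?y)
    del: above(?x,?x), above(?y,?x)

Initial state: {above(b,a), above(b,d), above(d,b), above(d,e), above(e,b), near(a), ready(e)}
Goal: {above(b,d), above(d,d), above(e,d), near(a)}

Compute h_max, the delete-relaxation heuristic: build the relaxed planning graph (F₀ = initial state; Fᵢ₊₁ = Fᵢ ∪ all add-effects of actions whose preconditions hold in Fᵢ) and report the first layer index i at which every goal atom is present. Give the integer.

F0 = init (7 atoms)
F1 = F0 ∪ {above(a,a), above(a,b), above(b,b), above(b,e), above(d,d), above(e,d), above(e,e), above(f,f), ready(a), ready(b), ready(d)}  (18 atoms)
goal ⊆ F1  ⇒  h_max = 1

1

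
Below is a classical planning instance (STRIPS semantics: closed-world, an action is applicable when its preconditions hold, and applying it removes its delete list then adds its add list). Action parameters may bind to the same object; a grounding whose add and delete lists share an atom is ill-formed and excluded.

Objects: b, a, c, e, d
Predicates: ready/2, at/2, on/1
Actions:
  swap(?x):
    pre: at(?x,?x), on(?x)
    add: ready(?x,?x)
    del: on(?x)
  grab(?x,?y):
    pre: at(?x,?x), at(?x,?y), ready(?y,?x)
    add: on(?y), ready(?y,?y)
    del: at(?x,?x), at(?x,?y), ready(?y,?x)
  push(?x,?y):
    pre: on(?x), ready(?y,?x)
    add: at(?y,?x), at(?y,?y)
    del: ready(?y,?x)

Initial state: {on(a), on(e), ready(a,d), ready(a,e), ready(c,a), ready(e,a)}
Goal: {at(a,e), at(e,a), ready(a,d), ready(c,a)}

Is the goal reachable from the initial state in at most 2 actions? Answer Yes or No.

Yes

1. push(a,e)  →  {at(e,a), at(e,e), on(a), on(e), ready(a,d), ready(a,e), ready(c,a)}
2. push(e,a)  →  {at(a,a), at(a,e), at(e,a), at(e,e), on(a), on(e), ready(a,d), ready(c,a)}
optimal plan length = 2; 2 ≤ 2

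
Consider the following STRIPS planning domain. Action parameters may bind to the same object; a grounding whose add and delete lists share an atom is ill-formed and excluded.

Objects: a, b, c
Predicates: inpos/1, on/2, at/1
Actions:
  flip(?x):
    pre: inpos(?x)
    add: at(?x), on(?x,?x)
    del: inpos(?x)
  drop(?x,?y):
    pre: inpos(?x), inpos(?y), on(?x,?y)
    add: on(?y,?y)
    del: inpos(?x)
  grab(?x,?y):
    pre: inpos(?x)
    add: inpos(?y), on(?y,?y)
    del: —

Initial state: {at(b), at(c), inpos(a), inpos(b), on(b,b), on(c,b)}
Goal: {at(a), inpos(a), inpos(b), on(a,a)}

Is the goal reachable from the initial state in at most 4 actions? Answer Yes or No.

1. flip(a)  →  {at(a), at(b), at(c), inpos(b), on(a,a), on(b,b), on(c,b)}
2. grab(b,a)  →  {at(a), at(b), at(c), inpos(a), inpos(b), on(a,a), on(b,b), on(c,b)}
optimal plan length = 2; 2 ≤ 4

Yes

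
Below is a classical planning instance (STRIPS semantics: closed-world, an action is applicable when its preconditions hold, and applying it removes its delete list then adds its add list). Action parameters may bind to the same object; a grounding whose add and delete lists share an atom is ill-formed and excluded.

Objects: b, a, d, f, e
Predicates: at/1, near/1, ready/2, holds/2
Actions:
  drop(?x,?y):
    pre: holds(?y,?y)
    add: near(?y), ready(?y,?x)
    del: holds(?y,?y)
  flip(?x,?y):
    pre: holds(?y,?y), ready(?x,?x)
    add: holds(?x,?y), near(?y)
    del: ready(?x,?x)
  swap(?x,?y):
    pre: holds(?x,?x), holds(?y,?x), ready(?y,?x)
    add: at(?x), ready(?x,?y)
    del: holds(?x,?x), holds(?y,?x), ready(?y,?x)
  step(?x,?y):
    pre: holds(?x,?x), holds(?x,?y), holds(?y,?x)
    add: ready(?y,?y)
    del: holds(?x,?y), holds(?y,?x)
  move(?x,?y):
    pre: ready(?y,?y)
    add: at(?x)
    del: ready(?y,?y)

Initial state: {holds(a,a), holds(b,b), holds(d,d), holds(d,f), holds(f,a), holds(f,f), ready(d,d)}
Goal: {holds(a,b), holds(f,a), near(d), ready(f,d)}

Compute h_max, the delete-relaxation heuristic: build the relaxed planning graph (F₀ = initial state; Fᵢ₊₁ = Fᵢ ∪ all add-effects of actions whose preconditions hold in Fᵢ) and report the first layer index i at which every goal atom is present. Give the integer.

2

F0 = init (7 atoms)
F1 = F0 ∪ {at(a), at(b), at(d), at(e), at(f), holds(d,a), holds(d,b), near(a), near(b), near(d), near(f), ready(a,a), ready(a,b), ready(a,d), ready(a,e), ready(a,f), ready(b,a), ready(b,b), ready(b,d), ready(b,e), ready(b,f), ready(d,a), ready(d,b), ready(d,e), ready(d,f), ready(f,a), ready(f,b), ready(f,d), ready(f,e), ready(f,f)}  (37 atoms)
F2 = F1 ∪ {holds(a,b), holds(a,d), holds(a,f), holds(b,a), holds(b,d), holds(b,f), holds(f,b), holds(f,d)}  (45 atoms)
goal ⊆ F2  ⇒  h_max = 2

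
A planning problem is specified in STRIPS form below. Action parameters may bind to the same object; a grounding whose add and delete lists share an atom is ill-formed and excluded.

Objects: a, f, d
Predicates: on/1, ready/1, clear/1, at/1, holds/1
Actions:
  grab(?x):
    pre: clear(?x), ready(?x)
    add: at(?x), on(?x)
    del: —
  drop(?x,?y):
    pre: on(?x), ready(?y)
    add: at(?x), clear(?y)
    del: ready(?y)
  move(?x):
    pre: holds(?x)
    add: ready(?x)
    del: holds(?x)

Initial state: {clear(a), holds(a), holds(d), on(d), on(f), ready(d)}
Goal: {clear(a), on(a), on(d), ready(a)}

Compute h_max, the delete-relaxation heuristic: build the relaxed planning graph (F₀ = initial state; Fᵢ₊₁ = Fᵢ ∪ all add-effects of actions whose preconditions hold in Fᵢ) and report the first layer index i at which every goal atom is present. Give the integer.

2

F0 = init (6 atoms)
F1 = F0 ∪ {at(d), at(f), clear(d), ready(a)}  (10 atoms)
F2 = F1 ∪ {at(a), on(a)}  (12 atoms)
goal ⊆ F2  ⇒  h_max = 2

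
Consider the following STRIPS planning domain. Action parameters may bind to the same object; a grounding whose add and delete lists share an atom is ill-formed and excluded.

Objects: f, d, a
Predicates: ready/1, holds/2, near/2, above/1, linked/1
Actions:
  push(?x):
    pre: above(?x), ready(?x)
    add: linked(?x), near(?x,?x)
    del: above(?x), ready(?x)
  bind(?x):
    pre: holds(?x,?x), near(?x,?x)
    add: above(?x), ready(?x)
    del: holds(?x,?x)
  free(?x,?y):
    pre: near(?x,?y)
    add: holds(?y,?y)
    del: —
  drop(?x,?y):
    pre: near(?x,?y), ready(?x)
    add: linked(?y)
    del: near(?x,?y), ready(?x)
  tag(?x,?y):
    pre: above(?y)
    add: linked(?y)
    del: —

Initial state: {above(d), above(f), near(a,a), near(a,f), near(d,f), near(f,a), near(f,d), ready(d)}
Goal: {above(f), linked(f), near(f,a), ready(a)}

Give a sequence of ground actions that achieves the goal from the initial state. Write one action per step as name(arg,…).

1. free(f,a)  →  {above(d), above(f), holds(a,a), near(a,a), near(a,f), near(d,f), near(f,a), near(f,d), ready(d)}
2. bind(a)  →  {above(a), above(d), above(f), near(a,a), near(a,f), near(d,f), near(f,a), near(f,d), ready(a), ready(d)}
3. drop(d,f)  →  {above(a), above(d), above(f), linked(f), near(a,a), near(a,f), near(f,a), near(f,d), ready(a)}

free(f,a); bind(a); drop(d,f)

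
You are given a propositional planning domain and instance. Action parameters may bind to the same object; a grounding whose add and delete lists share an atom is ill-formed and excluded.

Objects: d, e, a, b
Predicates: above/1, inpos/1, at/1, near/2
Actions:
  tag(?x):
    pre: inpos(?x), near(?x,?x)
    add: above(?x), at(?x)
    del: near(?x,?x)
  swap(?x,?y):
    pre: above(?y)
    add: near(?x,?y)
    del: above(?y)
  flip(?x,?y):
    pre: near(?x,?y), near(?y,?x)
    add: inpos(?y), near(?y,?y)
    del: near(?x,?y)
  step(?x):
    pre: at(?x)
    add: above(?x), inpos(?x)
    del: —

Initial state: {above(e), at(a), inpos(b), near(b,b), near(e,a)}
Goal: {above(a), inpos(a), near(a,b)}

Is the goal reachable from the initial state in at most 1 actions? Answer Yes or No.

1. tag(b)  →  {above(b), above(e), at(a), at(b), inpos(b), near(e,a)}
2. swap(a,b)  →  {above(e), at(a), at(b), inpos(b), near(a,b), near(e,a)}
3. step(a)  →  {above(a), above(e), at(a), at(b), inpos(a), inpos(b), near(a,b), near(e,a)}
optimal plan length = 3; 3 > 1

No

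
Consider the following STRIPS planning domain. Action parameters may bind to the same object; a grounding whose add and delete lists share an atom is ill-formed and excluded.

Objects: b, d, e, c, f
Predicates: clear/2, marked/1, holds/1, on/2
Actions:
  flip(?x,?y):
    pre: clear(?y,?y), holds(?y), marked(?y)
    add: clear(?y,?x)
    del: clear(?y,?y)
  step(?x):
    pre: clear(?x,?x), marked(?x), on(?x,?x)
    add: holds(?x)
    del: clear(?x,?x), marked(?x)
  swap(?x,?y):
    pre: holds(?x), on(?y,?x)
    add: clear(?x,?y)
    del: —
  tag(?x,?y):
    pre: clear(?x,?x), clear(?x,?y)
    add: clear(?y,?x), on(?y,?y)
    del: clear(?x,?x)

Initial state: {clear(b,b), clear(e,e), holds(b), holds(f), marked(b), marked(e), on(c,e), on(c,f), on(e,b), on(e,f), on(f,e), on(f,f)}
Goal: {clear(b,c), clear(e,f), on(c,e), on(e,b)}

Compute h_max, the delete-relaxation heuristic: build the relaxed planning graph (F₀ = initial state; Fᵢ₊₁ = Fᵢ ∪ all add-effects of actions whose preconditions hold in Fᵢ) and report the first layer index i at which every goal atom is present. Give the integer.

F0 = init (12 atoms)
F1 = F0 ∪ {clear(b,c), clear(b,d), clear(b,e), clear(b,f), clear(f,c), clear(f,e), clear(f,f)}  (19 atoms)
F2 = F1 ∪ {clear(c,b), clear(c,f), clear(d,b), clear(e,b), clear(e,f), clear(f,b), on(c,c), on(d,d), on(e,e)}  (28 atoms)
goal ⊆ F2  ⇒  h_max = 2

2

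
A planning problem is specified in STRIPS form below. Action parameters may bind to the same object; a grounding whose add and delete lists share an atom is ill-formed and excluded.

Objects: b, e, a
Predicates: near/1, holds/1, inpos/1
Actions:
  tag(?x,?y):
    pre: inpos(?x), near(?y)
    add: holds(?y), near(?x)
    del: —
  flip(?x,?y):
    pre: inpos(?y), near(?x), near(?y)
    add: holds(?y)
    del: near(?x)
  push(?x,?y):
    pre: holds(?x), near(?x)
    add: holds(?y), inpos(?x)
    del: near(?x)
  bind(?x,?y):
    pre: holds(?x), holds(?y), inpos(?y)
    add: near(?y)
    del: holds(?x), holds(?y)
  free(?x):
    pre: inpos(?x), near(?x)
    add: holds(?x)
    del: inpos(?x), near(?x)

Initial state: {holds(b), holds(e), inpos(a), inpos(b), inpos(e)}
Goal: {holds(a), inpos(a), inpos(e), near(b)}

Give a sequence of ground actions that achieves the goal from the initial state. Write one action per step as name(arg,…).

1. bind(b,b)  →  {holds(e), inpos(a), inpos(b), inpos(e), near(b)}
2. tag(e,b)  →  {holds(b), holds(e), inpos(a), inpos(b), inpos(e), near(b), near(e)}
3. push(e,a)  →  {holds(a), holds(b), holds(e), inpos(a), inpos(b), inpos(e), near(b)}

bind(b,b); tag(e,b); push(e,a)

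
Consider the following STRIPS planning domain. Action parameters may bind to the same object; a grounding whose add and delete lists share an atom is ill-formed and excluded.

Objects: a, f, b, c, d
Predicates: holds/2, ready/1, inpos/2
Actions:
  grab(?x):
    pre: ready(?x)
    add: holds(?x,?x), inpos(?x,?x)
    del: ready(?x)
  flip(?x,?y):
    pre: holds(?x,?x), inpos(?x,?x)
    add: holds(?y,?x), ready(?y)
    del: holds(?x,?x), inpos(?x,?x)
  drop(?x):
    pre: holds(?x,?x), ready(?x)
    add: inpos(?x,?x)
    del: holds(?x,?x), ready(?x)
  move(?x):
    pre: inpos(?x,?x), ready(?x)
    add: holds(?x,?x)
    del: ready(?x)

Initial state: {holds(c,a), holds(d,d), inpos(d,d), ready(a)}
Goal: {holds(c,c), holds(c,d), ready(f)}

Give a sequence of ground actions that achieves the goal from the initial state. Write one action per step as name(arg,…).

grab(a); flip(a,f); flip(d,c); grab(c)

1. grab(a)  →  {holds(a,a), holds(c,a), holds(d,d), inpos(a,a), inpos(d,d)}
2. flip(a,f)  →  {holds(c,a), holds(d,d), holds(f,a), inpos(d,d), ready(f)}
3. flip(d,c)  →  {holds(c,a), holds(c,d), holds(f,a), ready(c), ready(f)}
4. grab(c)  →  {holds(c,a), holds(c,c), holds(c,d), holds(f,a), inpos(c,c), ready(f)}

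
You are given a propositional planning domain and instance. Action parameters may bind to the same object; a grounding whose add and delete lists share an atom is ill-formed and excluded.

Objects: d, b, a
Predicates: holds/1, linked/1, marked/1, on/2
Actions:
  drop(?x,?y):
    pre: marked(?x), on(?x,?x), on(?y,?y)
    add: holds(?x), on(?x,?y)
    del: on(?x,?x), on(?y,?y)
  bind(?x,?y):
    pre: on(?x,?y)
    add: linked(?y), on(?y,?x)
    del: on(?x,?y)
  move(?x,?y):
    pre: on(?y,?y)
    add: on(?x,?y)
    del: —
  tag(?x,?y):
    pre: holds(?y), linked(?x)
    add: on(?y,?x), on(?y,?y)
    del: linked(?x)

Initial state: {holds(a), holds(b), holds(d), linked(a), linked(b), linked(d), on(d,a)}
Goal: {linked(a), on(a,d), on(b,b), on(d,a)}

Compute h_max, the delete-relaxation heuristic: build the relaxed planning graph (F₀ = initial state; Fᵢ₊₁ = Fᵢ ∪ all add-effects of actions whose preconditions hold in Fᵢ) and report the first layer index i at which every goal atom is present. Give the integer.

F0 = init (7 atoms)
F1 = F0 ∪ {on(a,a), on(a,b), on(a,d), on(b,a), on(b,b), on(b,d), on(d,b), on(d,d)}  (15 atoms)
goal ⊆ F1  ⇒  h_max = 1

1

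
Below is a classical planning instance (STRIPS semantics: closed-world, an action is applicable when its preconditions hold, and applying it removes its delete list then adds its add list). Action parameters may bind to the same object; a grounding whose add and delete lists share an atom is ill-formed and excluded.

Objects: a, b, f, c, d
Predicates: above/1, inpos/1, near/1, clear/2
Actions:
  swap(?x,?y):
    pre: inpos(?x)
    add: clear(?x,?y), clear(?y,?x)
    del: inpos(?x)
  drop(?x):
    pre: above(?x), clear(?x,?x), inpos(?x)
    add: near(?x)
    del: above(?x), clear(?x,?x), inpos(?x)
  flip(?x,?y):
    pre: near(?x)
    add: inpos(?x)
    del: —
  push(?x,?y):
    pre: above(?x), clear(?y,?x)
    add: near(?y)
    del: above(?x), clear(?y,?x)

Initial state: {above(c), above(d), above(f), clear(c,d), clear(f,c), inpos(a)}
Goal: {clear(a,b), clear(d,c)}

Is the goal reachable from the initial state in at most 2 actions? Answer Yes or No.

No

1. swap(a,b)  →  {above(c), above(d), above(f), clear(a,b), clear(b,a), clear(c,d), clear(f,c)}
2. push(d,c)  →  {above(c), above(f), clear(a,b), clear(b,a), clear(f,c), near(c)}
3. flip(c,a)  →  {above(c), above(f), clear(a,b), clear(b,a), clear(f,c), inpos(c), near(c)}
4. swap(c,d)  →  {above(c), above(f), clear(a,b), clear(b,a), clear(c,d), clear(d,c), clear(f,c), near(c)}
optimal plan length = 4; 4 > 2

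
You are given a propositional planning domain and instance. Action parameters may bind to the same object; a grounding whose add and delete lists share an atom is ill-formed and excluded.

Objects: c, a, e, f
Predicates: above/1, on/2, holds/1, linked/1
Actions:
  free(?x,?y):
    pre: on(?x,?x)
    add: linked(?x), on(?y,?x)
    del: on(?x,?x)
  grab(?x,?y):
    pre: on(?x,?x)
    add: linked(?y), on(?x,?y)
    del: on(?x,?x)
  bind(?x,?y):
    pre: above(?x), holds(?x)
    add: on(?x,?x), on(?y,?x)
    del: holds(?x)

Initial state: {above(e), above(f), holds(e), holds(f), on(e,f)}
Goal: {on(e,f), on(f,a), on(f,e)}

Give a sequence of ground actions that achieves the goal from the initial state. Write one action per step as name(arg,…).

1. bind(e,f)  →  {above(e), above(f), holds(f), on(e,e), on(e,f), on(f,e)}
2. bind(f,c)  →  {above(e), above(f), on(c,f), on(e,e), on(e,f), on(f,e), on(f,f)}
3. grab(f,a)  →  {above(e), above(f), linked(a), on(c,f), on(e,e), on(e,f), on(f,a), on(f,e)}

bind(e,f); bind(f,c); grab(f,a)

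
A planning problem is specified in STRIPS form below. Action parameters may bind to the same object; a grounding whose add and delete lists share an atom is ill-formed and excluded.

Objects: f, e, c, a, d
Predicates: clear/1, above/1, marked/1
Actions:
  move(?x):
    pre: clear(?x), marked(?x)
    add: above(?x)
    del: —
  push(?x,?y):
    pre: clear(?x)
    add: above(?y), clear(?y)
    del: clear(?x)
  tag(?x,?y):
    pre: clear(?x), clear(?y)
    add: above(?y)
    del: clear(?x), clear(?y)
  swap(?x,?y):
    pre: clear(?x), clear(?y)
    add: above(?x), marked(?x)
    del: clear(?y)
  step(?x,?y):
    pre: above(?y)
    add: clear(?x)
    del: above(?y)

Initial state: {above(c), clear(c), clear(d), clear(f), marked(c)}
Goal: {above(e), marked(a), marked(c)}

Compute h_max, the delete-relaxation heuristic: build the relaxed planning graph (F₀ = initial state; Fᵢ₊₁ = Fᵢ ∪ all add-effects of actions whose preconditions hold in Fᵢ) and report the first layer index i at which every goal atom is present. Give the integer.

2

F0 = init (5 atoms)
F1 = F0 ∪ {above(a), above(d), above(e), above(f), clear(a), clear(e), marked(d), marked(f)}  (13 atoms)
F2 = F1 ∪ {marked(a), marked(e)}  (15 atoms)
goal ⊆ F2  ⇒  h_max = 2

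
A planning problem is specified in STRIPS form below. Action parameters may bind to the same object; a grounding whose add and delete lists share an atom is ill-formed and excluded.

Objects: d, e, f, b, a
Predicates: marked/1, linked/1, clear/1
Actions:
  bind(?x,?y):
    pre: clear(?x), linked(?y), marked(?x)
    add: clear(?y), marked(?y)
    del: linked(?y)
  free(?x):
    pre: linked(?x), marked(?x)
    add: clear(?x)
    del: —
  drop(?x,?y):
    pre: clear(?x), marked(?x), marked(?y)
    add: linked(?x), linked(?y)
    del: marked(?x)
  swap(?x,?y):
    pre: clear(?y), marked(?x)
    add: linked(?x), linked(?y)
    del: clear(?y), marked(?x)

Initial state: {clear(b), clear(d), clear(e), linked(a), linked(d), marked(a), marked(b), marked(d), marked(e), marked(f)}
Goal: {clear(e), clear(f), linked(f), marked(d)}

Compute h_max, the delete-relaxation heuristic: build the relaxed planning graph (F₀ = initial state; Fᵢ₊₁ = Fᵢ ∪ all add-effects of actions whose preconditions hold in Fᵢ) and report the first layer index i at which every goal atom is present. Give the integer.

2

F0 = init (10 atoms)
F1 = F0 ∪ {clear(a), linked(b), linked(e), linked(f)}  (14 atoms)
F2 = F1 ∪ {clear(f)}  (15 atoms)
goal ⊆ F2  ⇒  h_max = 2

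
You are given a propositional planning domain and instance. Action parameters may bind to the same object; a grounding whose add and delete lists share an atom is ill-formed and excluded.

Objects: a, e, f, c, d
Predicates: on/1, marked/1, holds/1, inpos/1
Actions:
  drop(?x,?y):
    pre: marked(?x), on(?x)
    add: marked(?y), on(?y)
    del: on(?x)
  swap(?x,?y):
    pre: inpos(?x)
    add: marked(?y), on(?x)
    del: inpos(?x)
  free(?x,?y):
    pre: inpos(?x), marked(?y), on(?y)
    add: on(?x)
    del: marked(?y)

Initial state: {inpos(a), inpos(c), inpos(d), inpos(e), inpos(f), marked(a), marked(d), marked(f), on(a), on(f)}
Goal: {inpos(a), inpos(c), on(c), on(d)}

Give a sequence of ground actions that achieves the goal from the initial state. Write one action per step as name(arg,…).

drop(a,c); drop(f,d)

1. drop(a,c)  →  {inpos(a), inpos(c), inpos(d), inpos(e), inpos(f), marked(a), marked(c), marked(d), marked(f), on(c), on(f)}
2. drop(f,d)  →  {inpos(a), inpos(c), inpos(d), inpos(e), inpos(f), marked(a), marked(c), marked(d), marked(f), on(c), on(d)}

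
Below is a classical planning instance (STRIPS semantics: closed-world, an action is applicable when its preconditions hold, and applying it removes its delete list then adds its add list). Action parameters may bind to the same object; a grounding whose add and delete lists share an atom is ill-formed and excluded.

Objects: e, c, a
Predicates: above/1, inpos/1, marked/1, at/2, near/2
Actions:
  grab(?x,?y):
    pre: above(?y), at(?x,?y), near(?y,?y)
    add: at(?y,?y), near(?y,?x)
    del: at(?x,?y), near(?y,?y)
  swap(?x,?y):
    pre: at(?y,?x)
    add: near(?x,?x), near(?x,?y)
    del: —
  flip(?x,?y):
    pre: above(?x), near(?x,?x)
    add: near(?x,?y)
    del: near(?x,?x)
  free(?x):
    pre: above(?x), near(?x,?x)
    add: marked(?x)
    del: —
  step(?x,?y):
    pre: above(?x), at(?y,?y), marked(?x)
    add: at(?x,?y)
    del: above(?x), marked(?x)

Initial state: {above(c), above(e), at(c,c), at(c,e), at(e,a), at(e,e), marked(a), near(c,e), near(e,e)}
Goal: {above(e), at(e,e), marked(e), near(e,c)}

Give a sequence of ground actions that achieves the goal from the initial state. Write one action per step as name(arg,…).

1. swap(e,c)  →  {above(c), above(e), at(c,c), at(c,e), at(e,a), at(e,e), marked(a), near(c,e), near(e,c), near(e,e)}
2. free(e)  →  {above(c), above(e), at(c,c), at(c,e), at(e,a), at(e,e), marked(a), marked(e), near(c,e), near(e,c), near(e,e)}

swap(e,c); free(e)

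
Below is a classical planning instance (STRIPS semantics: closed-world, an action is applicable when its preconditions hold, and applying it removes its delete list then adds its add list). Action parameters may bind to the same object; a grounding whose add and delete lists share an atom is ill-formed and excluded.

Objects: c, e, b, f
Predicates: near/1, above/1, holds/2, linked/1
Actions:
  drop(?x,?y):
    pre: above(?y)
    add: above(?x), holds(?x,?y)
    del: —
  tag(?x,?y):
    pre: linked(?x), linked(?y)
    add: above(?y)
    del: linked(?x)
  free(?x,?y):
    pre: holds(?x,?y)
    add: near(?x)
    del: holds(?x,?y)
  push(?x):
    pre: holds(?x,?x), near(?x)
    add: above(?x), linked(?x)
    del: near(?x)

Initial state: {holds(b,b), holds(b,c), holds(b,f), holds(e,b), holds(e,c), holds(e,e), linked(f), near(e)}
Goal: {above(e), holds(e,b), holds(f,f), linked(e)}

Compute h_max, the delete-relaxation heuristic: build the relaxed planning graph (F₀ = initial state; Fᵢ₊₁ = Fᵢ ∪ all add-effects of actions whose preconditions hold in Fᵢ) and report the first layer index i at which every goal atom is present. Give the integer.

2

F0 = init (8 atoms)
F1 = F0 ∪ {above(e), above(f), linked(e), near(b)}  (12 atoms)
F2 = F1 ∪ {above(b), above(c), holds(b,e), holds(c,e), holds(c,f), holds(e,f), holds(f,e), holds(f,f), linked(b)}  (21 atoms)
goal ⊆ F2  ⇒  h_max = 2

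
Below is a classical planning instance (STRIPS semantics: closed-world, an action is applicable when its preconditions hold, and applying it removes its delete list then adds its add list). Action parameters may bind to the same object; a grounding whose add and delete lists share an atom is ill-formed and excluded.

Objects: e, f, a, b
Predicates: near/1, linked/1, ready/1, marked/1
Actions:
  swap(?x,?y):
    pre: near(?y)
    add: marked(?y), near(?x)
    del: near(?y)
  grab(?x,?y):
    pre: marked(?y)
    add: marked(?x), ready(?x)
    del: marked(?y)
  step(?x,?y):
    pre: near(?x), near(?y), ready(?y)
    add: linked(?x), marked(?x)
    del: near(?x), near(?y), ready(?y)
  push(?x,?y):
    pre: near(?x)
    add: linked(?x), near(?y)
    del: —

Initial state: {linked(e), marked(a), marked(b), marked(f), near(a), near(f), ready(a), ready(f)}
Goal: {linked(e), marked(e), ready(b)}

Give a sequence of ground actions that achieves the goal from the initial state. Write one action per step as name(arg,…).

1. grab(e,f)  →  {linked(e), marked(a), marked(b), marked(e), near(a), near(f), ready(a), ready(e), ready(f)}
2. grab(b,a)  →  {linked(e), marked(b), marked(e), near(a), near(f), ready(a), ready(b), ready(e), ready(f)}

grab(e,f); grab(b,a)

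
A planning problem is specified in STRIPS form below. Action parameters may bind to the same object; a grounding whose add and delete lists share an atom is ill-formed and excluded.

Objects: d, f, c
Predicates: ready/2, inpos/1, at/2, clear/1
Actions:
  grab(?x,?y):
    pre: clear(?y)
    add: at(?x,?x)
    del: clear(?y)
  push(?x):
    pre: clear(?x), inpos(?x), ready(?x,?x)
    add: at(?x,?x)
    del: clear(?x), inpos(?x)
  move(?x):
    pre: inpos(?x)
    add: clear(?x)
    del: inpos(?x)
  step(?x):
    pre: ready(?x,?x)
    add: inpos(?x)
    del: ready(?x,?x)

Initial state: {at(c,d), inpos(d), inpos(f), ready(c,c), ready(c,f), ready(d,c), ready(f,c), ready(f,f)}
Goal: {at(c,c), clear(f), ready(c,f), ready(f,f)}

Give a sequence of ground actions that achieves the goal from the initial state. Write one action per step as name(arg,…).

1. move(d)  →  {at(c,d), clear(d), inpos(f), ready(c,c), ready(c,f), ready(d,c), ready(f,c), ready(f,f)}
2. grab(c,d)  →  {at(c,c), at(c,d), inpos(f), ready(c,c), ready(c,f), ready(d,c), ready(f,c), ready(f,f)}
3. move(f)  →  {at(c,c), at(c,d), clear(f), ready(c,c), ready(c,f), ready(d,c), ready(f,c), ready(f,f)}

move(d); grab(c,d); move(f)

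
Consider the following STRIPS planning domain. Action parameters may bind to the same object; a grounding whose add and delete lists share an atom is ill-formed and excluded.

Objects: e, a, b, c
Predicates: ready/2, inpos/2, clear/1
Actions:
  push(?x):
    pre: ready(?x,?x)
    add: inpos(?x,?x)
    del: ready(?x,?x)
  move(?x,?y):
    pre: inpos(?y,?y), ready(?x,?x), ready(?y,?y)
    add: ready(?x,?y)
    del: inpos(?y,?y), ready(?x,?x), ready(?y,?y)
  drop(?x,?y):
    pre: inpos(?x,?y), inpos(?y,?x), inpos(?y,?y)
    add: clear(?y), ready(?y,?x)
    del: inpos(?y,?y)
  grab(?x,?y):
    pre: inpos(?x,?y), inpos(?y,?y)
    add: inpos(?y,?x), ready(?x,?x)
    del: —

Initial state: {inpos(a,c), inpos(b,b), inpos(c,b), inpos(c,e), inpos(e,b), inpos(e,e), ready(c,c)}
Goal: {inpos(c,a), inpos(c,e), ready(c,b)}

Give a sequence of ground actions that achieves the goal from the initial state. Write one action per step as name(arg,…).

push(c); grab(a,c); grab(c,b); drop(b,c)

1. push(c)  →  {inpos(a,c), inpos(b,b), inpos(c,b), inpos(c,c), inpos(c,e), inpos(e,b), inpos(e,e)}
2. grab(a,c)  →  {inpos(a,c), inpos(b,b), inpos(c,a), inpos(c,b), inpos(c,c), inpos(c,e), inpos(e,b), inpos(e,e), ready(a,a)}
3. grab(c,b)  →  {inpos(a,c), inpos(b,b), inpos(b,c), inpos(c,a), inpos(c,b), inpos(c,c), inpos(c,e), inpos(e,b), inpos(e,e), ready(a,a), ready(c,c)}
4. drop(b,c)  →  {clear(c), inpos(a,c), inpos(b,b), inpos(b,c), inpos(c,a), inpos(c,b), inpos(c,e), inpos(e,b), inpos(e,e), ready(a,a), ready(c,b), ready(c,c)}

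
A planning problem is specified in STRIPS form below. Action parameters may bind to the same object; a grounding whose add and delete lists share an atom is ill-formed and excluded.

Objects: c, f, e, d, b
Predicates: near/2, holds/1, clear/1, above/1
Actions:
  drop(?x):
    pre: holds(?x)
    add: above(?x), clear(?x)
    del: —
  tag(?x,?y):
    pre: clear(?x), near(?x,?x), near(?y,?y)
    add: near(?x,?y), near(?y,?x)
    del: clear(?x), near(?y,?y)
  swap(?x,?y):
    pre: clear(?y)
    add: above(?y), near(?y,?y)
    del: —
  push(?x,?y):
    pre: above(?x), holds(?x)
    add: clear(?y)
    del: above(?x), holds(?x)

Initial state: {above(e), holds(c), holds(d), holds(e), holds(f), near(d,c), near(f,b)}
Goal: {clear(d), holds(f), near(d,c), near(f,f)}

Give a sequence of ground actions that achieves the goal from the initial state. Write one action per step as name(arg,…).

drop(f); drop(d); swap(c,f)

1. drop(f)  →  {above(e), above(f), clear(f), holds(c), holds(d), holds(e), holds(f), near(d,c), near(f,b)}
2. drop(d)  →  {above(d), above(e), above(f), clear(d), clear(f), holds(c), holds(d), holds(e), holds(f), near(d,c), near(f,b)}
3. swap(c,f)  →  {above(d), above(e), above(f), clear(d), clear(f), holds(c), holds(d), holds(e), holds(f), near(d,c), near(f,b), near(f,f)}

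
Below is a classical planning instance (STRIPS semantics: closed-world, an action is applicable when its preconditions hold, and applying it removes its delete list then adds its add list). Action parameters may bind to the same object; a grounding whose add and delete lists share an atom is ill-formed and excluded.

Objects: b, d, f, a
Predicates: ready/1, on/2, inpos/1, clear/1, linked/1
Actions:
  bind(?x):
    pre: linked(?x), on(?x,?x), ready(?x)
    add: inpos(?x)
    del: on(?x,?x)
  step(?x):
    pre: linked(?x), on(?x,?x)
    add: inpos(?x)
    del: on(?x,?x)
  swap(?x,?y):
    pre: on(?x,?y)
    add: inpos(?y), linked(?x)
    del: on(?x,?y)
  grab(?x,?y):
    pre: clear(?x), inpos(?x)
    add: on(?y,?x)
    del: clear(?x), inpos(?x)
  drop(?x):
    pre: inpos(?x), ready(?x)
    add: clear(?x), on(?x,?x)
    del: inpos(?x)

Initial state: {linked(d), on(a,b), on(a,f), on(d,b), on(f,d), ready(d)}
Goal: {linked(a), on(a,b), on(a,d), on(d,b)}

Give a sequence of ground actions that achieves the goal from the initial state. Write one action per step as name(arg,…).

1. swap(f,d)  →  {inpos(d), linked(d), linked(f), on(a,b), on(a,f), on(d,b), ready(d)}
2. swap(a,f)  →  {inpos(d), inpos(f), linked(a), linked(d), linked(f), on(a,b), on(d,b), ready(d)}
3. drop(d)  →  {clear(d), inpos(f), linked(a), linked(d), linked(f), on(a,b), on(d,b), on(d,d), ready(d)}
4. bind(d)  →  {clear(d), inpos(d), inpos(f), linked(a), linked(d), linked(f), on(a,b), on(d,b), ready(d)}
5. grab(d,a)  →  {inpos(f), linked(a), linked(d), linked(f), on(a,b), on(a,d), on(d,b), ready(d)}

swap(f,d); swap(a,f); drop(d); bind(d); grab(d,a)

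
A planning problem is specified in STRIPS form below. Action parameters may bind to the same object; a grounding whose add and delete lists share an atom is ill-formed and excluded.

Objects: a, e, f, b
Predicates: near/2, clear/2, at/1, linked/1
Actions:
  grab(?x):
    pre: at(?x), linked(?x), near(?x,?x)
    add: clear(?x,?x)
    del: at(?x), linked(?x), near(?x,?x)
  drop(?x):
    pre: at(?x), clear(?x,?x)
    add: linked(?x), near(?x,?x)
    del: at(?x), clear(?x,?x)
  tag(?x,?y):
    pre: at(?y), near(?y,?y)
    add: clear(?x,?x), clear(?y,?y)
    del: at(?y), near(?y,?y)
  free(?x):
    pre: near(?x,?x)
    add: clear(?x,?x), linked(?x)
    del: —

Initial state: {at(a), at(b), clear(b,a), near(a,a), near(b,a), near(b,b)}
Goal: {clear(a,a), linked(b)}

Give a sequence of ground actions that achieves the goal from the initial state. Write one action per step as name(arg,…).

1. tag(a,a)  →  {at(b), clear(a,a), clear(b,a), near(b,a), near(b,b)}
2. free(b)  →  {at(b), clear(a,a), clear(b,a), clear(b,b), linked(b), near(b,a), near(b,b)}

tag(a,a); free(b)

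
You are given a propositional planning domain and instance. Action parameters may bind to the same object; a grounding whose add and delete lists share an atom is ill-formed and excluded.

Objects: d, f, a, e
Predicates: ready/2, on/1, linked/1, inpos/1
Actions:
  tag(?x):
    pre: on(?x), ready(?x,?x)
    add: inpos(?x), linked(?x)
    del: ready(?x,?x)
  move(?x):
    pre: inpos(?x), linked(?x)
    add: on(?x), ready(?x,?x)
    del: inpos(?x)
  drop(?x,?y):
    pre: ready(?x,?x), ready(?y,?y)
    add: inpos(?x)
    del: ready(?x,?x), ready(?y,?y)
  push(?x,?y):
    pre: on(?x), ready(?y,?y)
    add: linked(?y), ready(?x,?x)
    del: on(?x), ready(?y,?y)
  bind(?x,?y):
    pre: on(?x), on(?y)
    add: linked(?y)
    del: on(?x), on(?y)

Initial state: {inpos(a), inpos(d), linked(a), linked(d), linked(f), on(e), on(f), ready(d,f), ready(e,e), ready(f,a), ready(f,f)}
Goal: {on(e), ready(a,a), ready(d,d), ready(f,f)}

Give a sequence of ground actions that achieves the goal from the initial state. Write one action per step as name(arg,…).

1. move(d)  →  {inpos(a), linked(a), linked(d), linked(f), on(d), on(e), on(f), ready(d,d), ready(d,f), ready(e,e), ready(f,a), ready(f,f)}
2. move(a)  →  {linked(a), linked(d), linked(f), on(a), on(d), on(e), on(f), ready(a,a), ready(d,d), ready(d,f), ready(e,e), ready(f,a), ready(f,f)}

move(d); move(a)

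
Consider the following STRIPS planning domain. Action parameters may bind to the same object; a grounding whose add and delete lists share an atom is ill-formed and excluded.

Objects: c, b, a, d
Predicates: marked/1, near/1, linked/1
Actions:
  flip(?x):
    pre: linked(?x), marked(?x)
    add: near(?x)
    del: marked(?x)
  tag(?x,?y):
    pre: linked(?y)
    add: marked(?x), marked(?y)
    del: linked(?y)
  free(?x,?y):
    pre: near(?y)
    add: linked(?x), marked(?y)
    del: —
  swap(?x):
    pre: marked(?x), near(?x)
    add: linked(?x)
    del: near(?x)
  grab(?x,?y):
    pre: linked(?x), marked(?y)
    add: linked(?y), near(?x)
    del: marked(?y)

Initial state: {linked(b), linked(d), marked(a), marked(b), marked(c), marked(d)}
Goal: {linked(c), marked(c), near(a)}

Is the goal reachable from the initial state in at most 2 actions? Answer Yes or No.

No

1. grab(b,a)  →  {linked(a), linked(b), linked(d), marked(b), marked(c), marked(d), near(b)}
2. free(c,b)  →  {linked(a), linked(b), linked(c), linked(d), marked(b), marked(c), marked(d), near(b)}
3. grab(a,b)  →  {linked(a), linked(b), linked(c), linked(d), marked(c), marked(d), near(a), near(b)}
optimal plan length = 3; 3 > 2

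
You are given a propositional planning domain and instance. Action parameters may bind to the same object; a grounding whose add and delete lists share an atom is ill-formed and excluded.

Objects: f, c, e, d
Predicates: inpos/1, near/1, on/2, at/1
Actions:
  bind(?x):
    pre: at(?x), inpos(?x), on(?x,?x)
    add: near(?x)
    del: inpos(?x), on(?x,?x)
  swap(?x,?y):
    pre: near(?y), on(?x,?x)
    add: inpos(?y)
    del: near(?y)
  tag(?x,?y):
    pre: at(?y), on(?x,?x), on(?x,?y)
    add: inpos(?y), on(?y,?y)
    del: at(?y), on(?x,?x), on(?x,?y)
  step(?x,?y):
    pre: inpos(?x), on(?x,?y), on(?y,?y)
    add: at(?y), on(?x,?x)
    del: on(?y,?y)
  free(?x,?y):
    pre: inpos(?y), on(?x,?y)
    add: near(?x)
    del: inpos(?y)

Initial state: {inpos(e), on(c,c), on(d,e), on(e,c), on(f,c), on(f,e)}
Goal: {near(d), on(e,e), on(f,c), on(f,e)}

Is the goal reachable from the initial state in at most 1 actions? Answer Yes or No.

1. step(e,c)  →  {at(c), inpos(e), on(d,e), on(e,c), on(e,e), on(f,c), on(f,e)}
2. free(d,e)  →  {at(c), near(d), on(d,e), on(e,c), on(e,e), on(f,c), on(f,e)}
optimal plan length = 2; 2 > 1

No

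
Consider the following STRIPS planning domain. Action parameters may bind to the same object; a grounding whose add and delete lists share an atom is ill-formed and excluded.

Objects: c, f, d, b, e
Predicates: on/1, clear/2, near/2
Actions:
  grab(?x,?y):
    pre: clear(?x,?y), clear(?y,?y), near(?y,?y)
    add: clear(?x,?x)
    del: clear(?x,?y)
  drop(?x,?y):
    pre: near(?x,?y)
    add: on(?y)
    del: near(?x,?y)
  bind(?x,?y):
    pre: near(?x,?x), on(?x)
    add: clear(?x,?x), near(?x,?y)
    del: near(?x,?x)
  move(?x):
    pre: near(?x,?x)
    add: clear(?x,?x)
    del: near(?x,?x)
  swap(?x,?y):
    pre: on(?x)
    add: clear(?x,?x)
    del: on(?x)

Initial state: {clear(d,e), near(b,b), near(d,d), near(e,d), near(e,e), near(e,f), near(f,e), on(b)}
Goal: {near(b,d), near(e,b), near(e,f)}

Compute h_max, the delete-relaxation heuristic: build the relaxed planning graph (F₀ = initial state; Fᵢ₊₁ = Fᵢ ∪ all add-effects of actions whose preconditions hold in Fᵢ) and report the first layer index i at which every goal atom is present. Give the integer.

2

F0 = init (8 atoms)
F1 = F0 ∪ {clear(b,b), clear(d,d), clear(e,e), near(b,c), near(b,d), near(b,e), near(b,f), on(d), on(e), on(f)}  (18 atoms)
F2 = F1 ∪ {clear(f,f), near(d,b), near(d,c), near(d,e), near(d,f), near(e,b), near(e,c), on(c)}  (26 atoms)
goal ⊆ F2  ⇒  h_max = 2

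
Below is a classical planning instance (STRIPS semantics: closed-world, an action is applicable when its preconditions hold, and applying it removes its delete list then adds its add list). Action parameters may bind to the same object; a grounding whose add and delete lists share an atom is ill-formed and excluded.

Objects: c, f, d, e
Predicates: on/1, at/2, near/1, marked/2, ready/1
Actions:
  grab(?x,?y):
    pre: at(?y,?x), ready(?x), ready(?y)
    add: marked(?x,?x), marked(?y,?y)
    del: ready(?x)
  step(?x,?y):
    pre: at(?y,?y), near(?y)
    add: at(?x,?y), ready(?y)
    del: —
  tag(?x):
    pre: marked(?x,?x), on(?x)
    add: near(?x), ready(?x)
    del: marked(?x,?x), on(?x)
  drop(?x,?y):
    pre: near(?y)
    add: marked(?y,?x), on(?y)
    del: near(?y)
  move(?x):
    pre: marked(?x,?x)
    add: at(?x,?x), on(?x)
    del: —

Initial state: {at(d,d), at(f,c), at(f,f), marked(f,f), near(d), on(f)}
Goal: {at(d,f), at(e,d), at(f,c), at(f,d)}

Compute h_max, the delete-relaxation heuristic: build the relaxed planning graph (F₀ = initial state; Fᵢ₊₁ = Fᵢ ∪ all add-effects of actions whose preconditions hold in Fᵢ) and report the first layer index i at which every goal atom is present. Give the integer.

F0 = init (6 atoms)
F1 = F0 ∪ {at(c,d), at(e,d), at(f,d), marked(d,c), marked(d,d), marked(d,e), marked(d,f), near(f), on(d), ready(d), ready(f)}  (17 atoms)
F2 = F1 ∪ {at(c,f), at(d,f), at(e,f), marked(f,c), marked(f,d), marked(f,e)}  (23 atoms)
goal ⊆ F2  ⇒  h_max = 2

2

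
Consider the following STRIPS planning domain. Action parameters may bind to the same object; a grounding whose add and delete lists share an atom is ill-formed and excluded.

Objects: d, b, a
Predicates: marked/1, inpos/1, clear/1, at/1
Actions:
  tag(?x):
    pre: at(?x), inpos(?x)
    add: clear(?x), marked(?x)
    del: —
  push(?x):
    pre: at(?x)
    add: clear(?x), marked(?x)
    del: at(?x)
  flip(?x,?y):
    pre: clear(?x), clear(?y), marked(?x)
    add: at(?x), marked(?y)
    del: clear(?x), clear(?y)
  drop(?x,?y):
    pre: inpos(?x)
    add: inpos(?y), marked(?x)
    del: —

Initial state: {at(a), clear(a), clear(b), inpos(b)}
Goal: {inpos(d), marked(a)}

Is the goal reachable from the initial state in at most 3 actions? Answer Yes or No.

1. push(a)  →  {clear(a), clear(b), inpos(b), marked(a)}
2. drop(b,d)  →  {clear(a), clear(b), inpos(b), inpos(d), marked(a), marked(b)}
optimal plan length = 2; 2 ≤ 3

Yes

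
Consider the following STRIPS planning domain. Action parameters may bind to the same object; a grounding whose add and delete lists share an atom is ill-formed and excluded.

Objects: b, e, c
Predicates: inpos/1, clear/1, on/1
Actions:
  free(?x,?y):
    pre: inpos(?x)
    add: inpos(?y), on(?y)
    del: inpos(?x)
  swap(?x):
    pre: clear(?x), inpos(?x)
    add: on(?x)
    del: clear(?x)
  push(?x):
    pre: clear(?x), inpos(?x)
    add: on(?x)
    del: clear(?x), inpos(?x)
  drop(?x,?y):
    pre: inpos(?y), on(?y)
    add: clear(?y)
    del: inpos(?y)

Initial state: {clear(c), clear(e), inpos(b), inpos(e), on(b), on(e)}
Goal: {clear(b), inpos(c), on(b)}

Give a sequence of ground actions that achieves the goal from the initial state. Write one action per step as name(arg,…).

free(e,c); drop(b,b)

1. free(e,c)  →  {clear(c), clear(e), inpos(b), inpos(c), on(b), on(c), on(e)}
2. drop(b,b)  →  {clear(b), clear(c), clear(e), inpos(c), on(b), on(c), on(e)}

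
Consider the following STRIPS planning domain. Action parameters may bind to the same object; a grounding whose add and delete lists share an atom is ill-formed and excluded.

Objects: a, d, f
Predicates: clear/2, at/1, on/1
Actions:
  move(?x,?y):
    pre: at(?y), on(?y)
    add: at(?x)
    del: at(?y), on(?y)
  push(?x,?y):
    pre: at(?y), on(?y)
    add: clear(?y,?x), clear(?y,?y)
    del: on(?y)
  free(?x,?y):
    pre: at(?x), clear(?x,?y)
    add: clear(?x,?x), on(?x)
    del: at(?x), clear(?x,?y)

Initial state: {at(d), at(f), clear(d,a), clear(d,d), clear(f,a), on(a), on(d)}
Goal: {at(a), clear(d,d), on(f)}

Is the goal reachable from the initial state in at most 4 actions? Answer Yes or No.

Yes

1. move(a,d)  →  {at(a), at(f), clear(d,a), clear(d,d), clear(f,a), on(a)}
2. free(f,a)  →  {at(a), clear(d,a), clear(d,d), clear(f,f), on(a), on(f)}
optimal plan length = 2; 2 ≤ 4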